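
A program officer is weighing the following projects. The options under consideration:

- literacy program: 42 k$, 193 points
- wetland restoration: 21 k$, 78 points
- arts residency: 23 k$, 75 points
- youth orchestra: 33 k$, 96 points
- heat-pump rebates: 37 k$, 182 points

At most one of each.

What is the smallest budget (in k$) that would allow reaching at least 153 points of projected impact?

37

Need the lightest bundle worth ≥ 153.
heat-pump rebates: 182 projected impact at 37 k$.
Below 37 k$ the best achievable stays under 153.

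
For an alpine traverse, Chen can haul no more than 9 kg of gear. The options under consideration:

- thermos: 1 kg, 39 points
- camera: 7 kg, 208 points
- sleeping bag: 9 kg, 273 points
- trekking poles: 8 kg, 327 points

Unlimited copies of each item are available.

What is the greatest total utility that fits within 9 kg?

366

The ratio ordering already packs tightly: thermos + trekking poles, 9 kg, 366.
Nothing else within 9 kg beats 366.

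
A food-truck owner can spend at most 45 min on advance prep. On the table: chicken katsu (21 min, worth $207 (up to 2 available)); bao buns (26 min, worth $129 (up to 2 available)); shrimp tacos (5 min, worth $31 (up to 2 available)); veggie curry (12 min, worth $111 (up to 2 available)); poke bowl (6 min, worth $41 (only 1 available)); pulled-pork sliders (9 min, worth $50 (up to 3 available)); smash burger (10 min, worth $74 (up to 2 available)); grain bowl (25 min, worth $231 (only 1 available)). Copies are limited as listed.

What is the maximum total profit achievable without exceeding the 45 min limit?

The ratio heuristic lands on 2×chicken katsu (414) but leaves 3 min idle.
Replace chicken katsu with 2×veggie curry: the trade gains 15 net, giving 429 at 45 min.
Every other selection either busts 45 min or exceeds an availability limit or fails to beat 429.

429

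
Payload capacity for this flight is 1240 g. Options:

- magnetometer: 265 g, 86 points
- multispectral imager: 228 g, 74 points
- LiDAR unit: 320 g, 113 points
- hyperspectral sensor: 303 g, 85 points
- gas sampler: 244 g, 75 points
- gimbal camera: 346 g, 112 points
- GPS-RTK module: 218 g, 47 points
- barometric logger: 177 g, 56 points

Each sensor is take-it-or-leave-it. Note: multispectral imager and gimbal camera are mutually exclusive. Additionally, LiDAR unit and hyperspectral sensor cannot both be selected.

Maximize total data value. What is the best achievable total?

404

Magnetometer + multispectral imager + LiDAR unit + gas sampler + barometric logger uses 1234 of the 1240 g and totals 404.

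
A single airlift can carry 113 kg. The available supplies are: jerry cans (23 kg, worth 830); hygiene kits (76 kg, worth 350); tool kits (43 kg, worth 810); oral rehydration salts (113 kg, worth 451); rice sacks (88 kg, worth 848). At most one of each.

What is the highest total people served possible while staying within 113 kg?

Ranking by ratio (people served/kg): jerry cans 36.09, tool kits 18.84, rice sacks 9.64, hygiene kits 4.61.
Greedy by ratio would take jerry cans + tool kits: 66 kg used, total 1640.
Replace tool kits with rice sacks: the trade gains 38 net, giving 1678 at 111 kg.
Runner-up jerry cans + tool kits tops out at 1640.

1678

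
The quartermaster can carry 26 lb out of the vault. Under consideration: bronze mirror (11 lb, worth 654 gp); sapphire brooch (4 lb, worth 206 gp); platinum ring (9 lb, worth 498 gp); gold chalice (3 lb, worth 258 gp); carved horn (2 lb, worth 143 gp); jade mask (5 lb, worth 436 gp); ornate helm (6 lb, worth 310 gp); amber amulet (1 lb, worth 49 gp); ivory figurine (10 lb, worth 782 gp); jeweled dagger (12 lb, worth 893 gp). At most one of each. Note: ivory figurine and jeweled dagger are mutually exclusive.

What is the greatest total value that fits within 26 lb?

1936

Taking the top-ratio items first gives gold chalice + carved horn + jade mask + ornate helm + ivory figurine for 1929 (26 lb).
Replace ornate helm and ivory figurine with sapphire brooch + jeweled dagger: the trade gains 7 net, giving 1936 at 26 lb.
Nothing else feasible within 26 lb beats 1936.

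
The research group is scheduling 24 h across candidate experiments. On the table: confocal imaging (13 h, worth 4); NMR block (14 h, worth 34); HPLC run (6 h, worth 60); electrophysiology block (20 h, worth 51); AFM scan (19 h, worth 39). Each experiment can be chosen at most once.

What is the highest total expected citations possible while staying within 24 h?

Taking NMR block + HPLC run: 20 h used, 94 in expected citations.

94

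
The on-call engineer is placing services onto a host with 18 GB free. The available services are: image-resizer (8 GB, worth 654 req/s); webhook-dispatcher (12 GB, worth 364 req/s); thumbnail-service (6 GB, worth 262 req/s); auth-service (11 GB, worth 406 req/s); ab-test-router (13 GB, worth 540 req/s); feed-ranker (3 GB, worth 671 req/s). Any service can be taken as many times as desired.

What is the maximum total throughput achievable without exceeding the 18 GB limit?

4026

Density check — feed-ranker 223.67, image-resizer 81.75, thumbnail-service 43.67 are the best per GB.
The ratio ordering already packs tightly: 6×feed-ranker, 18 GB, 4026.
Every other selection either busts 18 GB or fails to beat 4026.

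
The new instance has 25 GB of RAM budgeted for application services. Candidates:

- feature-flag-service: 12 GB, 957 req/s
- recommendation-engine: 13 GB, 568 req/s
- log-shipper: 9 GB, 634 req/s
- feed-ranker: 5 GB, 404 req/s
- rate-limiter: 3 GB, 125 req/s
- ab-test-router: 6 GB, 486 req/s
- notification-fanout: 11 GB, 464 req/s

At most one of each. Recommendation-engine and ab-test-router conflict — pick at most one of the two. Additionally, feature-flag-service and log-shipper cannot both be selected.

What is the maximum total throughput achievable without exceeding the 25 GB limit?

Feature-flag-service + feed-ranker + ab-test-router uses 23 of the 25 GB and totals 1847.

1847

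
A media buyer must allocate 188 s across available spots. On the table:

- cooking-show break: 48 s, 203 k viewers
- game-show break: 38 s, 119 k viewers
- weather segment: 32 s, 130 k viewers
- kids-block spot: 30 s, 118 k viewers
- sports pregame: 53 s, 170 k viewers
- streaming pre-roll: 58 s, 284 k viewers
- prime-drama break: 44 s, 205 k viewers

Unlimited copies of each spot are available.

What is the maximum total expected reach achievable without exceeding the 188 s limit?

852

3×streaming pre-roll uses 174 of the 188 s and totals 852.
The spare 14 s is too small for any remaining spot, and no exchange beats 852.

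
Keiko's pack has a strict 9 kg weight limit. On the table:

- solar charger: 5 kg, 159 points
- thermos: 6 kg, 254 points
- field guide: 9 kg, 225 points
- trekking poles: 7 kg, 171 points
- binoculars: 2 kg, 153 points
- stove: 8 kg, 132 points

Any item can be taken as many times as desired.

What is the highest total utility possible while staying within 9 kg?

Ranking by ratio (utility/kg): binoculars 76.50, thermos 42.33, solar charger 31.80.
Taking 4×binoculars: 8 kg used, 612 in utility.
No other feasible combination exceeds 612.

612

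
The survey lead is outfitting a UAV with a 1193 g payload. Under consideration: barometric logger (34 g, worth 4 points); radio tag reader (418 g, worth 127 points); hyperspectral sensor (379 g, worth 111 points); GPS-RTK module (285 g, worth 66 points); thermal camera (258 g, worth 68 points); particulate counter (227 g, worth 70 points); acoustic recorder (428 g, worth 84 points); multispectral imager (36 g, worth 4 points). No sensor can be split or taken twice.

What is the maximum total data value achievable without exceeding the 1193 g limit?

331

Density check — particulate counter 0.31, radio tag reader 0.30, hyperspectral sensor 0.29 are the best per g.
A density-first pass picks barometric logger + radio tag reader + hyperspectral sensor + particulate counter + multispectral imager — 316 at 1094 g.
A better packing is radio tag reader + GPS-RTK module + thermal camera + particulate counter: 1188 g, total 331.
No other feasible combination exceeds 331.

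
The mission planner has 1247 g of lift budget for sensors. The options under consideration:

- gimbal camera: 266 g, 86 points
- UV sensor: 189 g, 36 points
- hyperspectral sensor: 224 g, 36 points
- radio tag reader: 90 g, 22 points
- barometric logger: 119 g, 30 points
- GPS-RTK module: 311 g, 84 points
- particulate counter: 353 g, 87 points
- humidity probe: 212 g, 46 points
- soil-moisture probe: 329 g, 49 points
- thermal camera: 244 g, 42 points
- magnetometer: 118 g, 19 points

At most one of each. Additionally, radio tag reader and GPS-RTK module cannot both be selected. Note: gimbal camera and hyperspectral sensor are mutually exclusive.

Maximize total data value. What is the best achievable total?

323

Taking gimbal camera + UV sensor + barometric logger + GPS-RTK module + particulate counter: 1238 g used, 323 in data value.
That's the maximum — no feasible swap from here does better than 323.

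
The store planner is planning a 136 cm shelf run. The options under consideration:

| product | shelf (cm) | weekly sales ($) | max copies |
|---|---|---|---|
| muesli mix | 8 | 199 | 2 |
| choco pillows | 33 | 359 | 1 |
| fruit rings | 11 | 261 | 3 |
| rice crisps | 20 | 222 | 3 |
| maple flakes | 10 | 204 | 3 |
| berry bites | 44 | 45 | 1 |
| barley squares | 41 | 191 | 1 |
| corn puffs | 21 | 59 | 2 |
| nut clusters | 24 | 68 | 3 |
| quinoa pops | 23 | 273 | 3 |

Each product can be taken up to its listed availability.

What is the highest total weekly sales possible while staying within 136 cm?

2425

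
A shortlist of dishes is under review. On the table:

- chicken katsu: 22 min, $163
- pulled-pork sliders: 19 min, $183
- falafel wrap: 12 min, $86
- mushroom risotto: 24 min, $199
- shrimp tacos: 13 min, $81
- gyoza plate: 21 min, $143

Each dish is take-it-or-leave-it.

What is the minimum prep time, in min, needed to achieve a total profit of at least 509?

64

Look for the lowest-prep combination reaching 509.
pulled-pork sliders + mushroom risotto + gyoza plate: 525 profit at 64 min.
Below 64 min the best achievable stays under 509.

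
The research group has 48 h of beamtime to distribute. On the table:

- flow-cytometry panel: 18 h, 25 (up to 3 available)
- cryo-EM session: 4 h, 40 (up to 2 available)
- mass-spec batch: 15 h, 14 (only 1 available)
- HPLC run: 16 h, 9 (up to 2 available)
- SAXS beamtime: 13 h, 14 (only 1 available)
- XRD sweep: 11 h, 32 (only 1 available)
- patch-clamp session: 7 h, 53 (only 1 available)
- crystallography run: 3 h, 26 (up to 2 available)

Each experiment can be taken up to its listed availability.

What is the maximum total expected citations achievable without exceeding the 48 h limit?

231

By expected citations per h: cryo-EM session 10.00, crystallography run 8.67, patch-clamp session 7.57, XRD sweep 2.91 lead.
The ratio ordering already packs tightly: 2×cryo-EM session + SAXS beamtime + XRD sweep + patch-clamp session + 2×crystallography run, 45 h, 231.
Every other selection either busts 48 h or exceeds an availability limit or fails to beat 231.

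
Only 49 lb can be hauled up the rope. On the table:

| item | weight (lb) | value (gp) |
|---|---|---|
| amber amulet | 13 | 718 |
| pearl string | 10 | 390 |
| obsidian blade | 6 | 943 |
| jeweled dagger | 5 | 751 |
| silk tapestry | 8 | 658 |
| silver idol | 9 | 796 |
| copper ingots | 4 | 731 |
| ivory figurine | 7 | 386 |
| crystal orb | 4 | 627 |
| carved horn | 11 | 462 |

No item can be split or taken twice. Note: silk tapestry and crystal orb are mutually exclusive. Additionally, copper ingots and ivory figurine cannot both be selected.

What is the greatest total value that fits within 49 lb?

4700

Taking pearl string + obsidian blade + jeweled dagger + silver idol + copper ingots + crystal orb + carved horn: 49 lb used, 4700 in value.
Next best is amber amulet + obsidian blade + jeweled dagger + silk tapestry + silver idol + copper ingots at 4597 (45 lb) — short by 103.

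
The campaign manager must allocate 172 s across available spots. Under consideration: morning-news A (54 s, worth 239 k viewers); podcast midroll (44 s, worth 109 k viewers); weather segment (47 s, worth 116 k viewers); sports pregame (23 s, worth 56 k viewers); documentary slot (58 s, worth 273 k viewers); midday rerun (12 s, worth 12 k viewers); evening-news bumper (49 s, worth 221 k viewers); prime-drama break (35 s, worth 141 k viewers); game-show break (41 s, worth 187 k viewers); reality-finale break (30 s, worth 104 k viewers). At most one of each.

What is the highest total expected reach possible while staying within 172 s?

739

Greedy by ratio would take sports pregame + documentary slot + evening-news bumper + game-show break: 171 s used, total 737.
Replace sports pregame and game-show break with prime-drama break + reality-finale break: the trade gains 2 net, giving 739 at 172 s.
The closest alternative, sports pregame + documentary slot + evening-news bumper + game-show break, reaches only 737.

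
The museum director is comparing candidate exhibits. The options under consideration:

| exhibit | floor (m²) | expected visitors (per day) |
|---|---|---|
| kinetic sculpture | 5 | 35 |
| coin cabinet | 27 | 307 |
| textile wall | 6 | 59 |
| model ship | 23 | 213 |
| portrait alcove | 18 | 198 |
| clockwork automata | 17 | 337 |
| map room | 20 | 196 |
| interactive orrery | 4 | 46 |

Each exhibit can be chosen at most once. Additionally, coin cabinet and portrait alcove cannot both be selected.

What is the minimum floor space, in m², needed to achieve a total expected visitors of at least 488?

35

Need the lightest bundle worth ≥ 488.
portrait alcove + clockwork automata reaches 535 using 35 m².
No combination under 35 m² hits 488.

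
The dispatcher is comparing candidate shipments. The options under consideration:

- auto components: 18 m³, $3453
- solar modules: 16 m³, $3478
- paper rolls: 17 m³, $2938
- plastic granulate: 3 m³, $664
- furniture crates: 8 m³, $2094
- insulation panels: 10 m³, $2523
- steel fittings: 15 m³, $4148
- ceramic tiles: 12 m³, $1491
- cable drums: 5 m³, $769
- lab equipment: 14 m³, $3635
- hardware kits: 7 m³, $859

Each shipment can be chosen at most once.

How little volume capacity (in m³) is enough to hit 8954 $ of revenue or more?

36

Minimise m³ subject to total revenue ≥ 8954.
Taking plastic granulate + furniture crates + insulation panels + steel fittings gives 9429 (≥ 8954) for 36 m³.
Below 36 m³ the best achievable stays under 8954.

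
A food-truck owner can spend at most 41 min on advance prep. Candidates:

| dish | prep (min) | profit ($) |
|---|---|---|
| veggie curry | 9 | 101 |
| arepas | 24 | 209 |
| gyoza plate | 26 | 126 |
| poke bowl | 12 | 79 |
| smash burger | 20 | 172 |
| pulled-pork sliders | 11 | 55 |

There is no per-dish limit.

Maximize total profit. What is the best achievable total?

Best packing: 4×veggie curry — 36 min, 404 total.
No other feasible combination exceeds 404.

404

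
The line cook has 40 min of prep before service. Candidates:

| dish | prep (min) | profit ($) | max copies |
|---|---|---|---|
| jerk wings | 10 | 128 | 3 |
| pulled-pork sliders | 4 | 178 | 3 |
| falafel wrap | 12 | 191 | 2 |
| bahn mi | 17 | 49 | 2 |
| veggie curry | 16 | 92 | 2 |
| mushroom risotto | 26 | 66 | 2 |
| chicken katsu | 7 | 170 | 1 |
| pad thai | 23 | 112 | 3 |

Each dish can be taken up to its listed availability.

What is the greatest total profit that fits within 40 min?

The ratio heuristic lands on 3×pulled-pork sliders + falafel wrap + chicken katsu (895) but leaves 9 min idle.
Dropping falafel wrap frees 12 min; slotting in 2×jerk wings (20 min) lifts the total to 960 at 39 min.
Every other selection either busts 40 min or exceeds an availability limit or fails to beat 960.

960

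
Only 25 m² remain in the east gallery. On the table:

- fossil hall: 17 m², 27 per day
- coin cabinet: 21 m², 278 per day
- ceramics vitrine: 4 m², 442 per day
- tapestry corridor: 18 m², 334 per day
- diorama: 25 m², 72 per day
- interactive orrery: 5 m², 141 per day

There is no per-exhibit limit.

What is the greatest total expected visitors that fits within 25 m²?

2652

Best packing: 6×ceramics vitrine — 24 m², 2652 total.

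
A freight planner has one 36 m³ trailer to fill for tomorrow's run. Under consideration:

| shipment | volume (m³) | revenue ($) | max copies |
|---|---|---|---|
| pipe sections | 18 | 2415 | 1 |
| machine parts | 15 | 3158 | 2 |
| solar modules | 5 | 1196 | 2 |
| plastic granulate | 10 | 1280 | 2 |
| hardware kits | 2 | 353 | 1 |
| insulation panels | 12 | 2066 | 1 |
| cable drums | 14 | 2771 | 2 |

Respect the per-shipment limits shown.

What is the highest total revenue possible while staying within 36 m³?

Filling by ratio: machine parts + 2×solar modules + hardware kits for 5903, with 9 m³ left unused.
Dropping solar modules and hardware kits frees 7 m³; slotting in machine parts (15 m³) lifts the total to 7512 at 35 m³.

7512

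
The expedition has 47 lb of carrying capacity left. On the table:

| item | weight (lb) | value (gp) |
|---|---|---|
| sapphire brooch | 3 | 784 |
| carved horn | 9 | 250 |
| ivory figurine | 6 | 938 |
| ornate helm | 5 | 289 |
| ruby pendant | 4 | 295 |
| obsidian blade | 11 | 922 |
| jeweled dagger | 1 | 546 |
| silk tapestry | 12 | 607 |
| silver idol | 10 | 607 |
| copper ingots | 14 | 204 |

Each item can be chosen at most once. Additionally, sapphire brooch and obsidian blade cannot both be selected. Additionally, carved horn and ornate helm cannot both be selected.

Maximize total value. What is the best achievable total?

4066

Best packing: sapphire brooch + ivory figurine + ornate helm + ruby pendant + jeweled dagger + silk tapestry + silver idol — 41 lb, 4066 total.
The closest alternative, sapphire brooch + carved horn + ivory figurine + ruby pendant + jeweled dagger + silk tapestry + silver idol, reaches only 4027.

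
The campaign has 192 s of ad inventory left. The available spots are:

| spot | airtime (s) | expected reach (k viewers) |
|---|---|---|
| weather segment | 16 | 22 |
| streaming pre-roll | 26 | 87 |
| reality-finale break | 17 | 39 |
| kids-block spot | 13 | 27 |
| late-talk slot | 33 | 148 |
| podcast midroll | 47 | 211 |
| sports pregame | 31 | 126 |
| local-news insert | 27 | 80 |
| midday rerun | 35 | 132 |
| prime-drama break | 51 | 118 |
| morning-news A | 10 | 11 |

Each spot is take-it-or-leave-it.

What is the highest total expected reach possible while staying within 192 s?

Best packing: streaming pre-roll + reality-finale break + late-talk slot + podcast midroll + sports pregame + midday rerun — 189 s, 743 total.

743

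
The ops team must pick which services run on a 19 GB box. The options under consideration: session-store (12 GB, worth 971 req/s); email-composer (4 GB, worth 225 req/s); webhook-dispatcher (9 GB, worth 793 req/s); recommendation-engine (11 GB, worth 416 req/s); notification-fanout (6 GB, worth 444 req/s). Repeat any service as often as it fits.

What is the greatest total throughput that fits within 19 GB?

2×webhook-dispatcher uses 18 of the 19 GB and totals 1586.

1586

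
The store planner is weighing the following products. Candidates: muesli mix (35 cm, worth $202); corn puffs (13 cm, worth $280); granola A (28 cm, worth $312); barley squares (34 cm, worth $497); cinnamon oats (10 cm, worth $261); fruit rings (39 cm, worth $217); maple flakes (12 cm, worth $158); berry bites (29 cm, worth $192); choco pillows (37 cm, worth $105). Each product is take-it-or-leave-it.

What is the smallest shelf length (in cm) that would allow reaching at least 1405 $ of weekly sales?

97

Need the lightest bundle worth ≥ 1405.
Taking corn puffs + granola A + barley squares + cinnamon oats + maple flakes gives 1508 (≥ 1405) for 97 cm.
Any bundle with less than 97 cm falls short of 1405.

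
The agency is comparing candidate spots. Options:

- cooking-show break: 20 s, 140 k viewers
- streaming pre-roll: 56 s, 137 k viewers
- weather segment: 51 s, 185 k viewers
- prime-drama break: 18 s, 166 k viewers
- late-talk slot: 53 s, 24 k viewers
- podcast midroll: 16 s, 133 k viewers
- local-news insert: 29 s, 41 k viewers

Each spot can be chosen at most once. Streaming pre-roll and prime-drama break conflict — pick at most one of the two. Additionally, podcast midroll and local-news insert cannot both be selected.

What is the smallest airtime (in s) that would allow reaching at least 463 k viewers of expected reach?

85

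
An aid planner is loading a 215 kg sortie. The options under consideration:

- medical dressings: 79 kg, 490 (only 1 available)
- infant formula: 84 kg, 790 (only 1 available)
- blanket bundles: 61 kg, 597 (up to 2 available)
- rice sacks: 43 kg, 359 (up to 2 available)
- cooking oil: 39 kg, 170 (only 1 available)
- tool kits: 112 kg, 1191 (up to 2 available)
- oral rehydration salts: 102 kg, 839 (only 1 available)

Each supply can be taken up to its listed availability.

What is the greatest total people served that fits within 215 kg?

2030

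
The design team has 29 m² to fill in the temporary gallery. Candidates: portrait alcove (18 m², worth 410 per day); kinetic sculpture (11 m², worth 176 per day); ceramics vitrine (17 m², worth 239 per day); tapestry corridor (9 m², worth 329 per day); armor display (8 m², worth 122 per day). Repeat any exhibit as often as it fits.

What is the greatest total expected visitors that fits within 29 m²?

By expected visitors per m²: tapestry corridor 36.56, portrait alcove 22.78, kinetic sculpture 16.00, armor display 15.25 lead.
3×tapestry corridor uses 27 of the 29 m² and totals 987.
Every other selection either busts 29 m² or fails to beat 987.

987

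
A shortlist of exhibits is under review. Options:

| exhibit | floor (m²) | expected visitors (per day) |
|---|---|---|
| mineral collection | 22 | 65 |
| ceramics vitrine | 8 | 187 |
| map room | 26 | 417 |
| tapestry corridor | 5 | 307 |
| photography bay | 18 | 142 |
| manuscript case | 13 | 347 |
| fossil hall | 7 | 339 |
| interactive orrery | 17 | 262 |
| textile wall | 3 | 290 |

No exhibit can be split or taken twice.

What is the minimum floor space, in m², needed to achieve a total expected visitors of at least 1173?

Minimise m² subject to total expected visitors ≥ 1173.
tapestry corridor + manuscript case + fossil hall + textile wall: 1283 expected visitors at 28 m².
Any bundle with less than 28 m² falls short of 1173.

28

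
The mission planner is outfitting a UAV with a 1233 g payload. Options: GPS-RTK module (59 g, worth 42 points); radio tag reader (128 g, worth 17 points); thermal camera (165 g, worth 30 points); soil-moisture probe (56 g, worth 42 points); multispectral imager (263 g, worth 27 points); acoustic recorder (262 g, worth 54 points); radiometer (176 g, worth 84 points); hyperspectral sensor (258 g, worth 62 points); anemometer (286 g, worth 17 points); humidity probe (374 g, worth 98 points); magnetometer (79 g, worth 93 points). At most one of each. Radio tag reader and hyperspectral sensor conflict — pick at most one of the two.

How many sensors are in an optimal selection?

7

Best achievable data value is 451.
For example GPS-RTK module + thermal camera + soil-moisture probe + radiometer + hyperspectral sensor + humidity probe + magnetometer achieves it, using 1167 g.
Any selection reaching 451 contains exactly 7 sensors.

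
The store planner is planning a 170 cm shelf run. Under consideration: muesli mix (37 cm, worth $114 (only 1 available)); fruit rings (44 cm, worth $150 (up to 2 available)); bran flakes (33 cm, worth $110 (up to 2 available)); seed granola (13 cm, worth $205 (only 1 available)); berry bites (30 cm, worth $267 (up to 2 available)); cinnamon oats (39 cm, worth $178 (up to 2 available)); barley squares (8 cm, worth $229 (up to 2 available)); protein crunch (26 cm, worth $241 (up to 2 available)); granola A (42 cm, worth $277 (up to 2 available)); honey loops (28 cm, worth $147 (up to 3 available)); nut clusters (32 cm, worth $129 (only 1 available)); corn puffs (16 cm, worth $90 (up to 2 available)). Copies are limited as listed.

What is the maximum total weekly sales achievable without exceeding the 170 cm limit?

A density-first pass picks seed granola + 2×berry bites + 2×barley squares + 2×protein crunch + corn puffs — 1769 at 157 cm.
The 16 cm tied up in corn puffs is better spent on honey loops — total rises to 1826 (169 cm).
No other feasible combination exceeds 1826.

1826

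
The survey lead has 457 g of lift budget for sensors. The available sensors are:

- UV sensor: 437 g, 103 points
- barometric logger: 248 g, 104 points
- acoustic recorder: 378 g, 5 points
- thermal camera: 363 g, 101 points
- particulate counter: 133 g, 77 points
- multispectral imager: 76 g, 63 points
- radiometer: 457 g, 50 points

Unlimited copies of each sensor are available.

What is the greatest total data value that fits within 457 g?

The ratio ordering already packs tightly: 6×multispectral imager, 456 g, 378.
Nothing else within 457 g beats 378.

378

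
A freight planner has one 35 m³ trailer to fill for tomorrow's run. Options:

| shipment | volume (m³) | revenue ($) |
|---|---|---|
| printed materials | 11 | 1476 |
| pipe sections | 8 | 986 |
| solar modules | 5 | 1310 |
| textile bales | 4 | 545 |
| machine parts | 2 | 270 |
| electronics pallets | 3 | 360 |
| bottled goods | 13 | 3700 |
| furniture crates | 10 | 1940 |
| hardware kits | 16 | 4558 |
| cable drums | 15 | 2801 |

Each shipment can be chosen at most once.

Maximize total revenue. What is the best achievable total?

9568

Ranking by ratio (revenue/m³): hardware kits 284.88, bottled goods 284.62, solar modules 262.00.
Taking solar modules + bottled goods + hardware kits: 34 m³ used, 9568 in revenue.
Runner-up textile bales + machine parts + bottled goods + hardware kits tops out at 9073.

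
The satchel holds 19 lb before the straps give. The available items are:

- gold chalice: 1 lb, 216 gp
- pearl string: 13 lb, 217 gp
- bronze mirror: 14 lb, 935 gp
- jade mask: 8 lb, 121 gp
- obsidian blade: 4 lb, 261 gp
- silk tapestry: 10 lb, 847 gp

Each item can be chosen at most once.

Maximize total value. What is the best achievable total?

By value per lb: gold chalice 216.00, silk tapestry 84.70, bronze mirror 66.79 lead.
Taking the top-ratio items first gives gold chalice + obsidian blade + silk tapestry for 1324 (15 lb).
Replace silk tapestry with bronze mirror: the trade gains 88 net, giving 1412 at 19 lb.
The closest alternative, gold chalice + obsidian blade + silk tapestry, reaches only 1324.

1412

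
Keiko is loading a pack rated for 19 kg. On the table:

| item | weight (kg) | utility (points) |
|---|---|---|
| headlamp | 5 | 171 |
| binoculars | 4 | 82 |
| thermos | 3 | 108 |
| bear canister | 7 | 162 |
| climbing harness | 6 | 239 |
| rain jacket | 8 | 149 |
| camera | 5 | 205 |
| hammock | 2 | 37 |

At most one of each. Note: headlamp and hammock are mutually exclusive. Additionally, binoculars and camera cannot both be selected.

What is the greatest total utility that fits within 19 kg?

723

Headlamp + thermos + climbing harness + camera uses 19 of the 19 kg and totals 723.
Every other selection either busts 19 kg or breaks a pairing rule or fails to beat 723.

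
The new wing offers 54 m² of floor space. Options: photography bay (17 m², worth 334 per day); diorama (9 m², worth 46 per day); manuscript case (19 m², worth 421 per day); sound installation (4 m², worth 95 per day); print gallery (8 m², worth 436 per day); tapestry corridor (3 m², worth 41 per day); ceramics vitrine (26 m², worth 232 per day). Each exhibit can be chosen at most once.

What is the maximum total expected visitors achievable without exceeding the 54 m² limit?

The ratio ordering already packs tightly: photography bay + manuscript case + sound installation + print gallery + tapestry corridor, 51 m², 1327.

1327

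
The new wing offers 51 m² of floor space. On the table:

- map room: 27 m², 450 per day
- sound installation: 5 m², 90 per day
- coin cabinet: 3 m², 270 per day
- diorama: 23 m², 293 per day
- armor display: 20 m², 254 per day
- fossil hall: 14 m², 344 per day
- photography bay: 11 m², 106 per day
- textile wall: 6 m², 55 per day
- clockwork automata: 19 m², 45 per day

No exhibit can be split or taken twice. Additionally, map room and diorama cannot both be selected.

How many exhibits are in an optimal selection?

Optimal total is 1154.
For example map room + sound installation + coin cabinet + fossil hall achieves it, using 49 m².
All optima have 4 exhibits.

4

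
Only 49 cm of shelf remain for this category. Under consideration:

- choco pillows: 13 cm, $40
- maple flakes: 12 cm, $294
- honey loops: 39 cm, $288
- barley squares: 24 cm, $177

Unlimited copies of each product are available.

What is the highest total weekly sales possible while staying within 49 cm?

The ratio ordering already packs tightly: 4×maple flakes, 48 cm, 1176.
The spare 1 cm is too small for any remaining product, and no exchange beats 1176.

1176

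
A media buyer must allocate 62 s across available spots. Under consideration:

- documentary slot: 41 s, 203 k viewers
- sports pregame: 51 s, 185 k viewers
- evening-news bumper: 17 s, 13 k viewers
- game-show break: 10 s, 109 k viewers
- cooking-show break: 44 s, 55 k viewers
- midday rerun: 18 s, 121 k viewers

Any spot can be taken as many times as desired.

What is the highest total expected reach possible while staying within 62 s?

Ranking by ratio (expected reach/s): game-show break 10.90, midday rerun 6.72, documentary slot 4.95.
Taking 6×game-show break: 60 s used, 654 in expected reach.
Nothing else within 62 s beats 654.

654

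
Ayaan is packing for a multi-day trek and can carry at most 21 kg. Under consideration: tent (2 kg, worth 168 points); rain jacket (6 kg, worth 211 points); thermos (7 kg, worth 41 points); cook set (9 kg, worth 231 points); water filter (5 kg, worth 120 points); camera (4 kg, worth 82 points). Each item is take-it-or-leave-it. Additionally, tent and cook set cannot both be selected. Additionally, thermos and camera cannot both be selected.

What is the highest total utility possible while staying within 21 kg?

581

Taking tent + rain jacket + water filter + camera: 17 kg used, 581 in utility.
Nothing else feasible within 21 kg beats 581.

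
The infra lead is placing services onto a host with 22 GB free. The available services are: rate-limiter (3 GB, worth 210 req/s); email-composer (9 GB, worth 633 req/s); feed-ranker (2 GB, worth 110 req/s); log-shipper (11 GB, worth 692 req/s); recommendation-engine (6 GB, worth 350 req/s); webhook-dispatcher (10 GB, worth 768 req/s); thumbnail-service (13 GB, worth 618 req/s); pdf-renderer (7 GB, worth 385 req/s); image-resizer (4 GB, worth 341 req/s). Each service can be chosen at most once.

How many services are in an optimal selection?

Optimal total is 1611.
For example rate-limiter + email-composer + webhook-dispatcher achieves it, using 22 GB.
Any selection reaching 1611 contains exactly 3 services.

3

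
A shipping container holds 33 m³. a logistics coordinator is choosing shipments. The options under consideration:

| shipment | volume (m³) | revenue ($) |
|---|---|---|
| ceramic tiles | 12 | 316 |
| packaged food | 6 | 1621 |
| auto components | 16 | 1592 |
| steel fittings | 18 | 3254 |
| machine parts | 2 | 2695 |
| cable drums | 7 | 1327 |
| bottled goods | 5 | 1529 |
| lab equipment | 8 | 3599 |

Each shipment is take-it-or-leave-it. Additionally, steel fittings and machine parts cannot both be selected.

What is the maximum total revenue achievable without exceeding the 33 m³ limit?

Packaged food + machine parts + cable drums + bottled goods + lab equipment uses 28 of the 33 m³ and totals 10771.
The spare 5 m³ is too small for any remaining shipment, and no feasible exchange beats 10771.

10771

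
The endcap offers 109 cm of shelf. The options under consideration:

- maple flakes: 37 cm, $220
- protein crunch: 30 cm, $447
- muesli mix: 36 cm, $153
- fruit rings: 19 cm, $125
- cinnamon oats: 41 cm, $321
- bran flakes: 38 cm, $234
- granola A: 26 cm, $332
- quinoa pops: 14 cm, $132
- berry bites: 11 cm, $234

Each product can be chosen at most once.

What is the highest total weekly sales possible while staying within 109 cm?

1334

Filling by ratio: protein crunch + fruit rings + granola A + quinoa pops + berry bites for 1270, with 9 cm left unused.
Replace fruit rings and quinoa pops with cinnamon oats: the trade gains 64 net, giving 1334 at 108 cm.
Every other selection either busts 109 cm or fails to beat 1334.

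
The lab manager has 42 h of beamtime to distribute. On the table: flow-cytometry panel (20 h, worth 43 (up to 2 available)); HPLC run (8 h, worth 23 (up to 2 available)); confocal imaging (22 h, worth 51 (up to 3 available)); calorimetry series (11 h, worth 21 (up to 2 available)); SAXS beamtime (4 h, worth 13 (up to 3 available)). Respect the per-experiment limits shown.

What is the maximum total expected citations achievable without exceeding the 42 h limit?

Greedy by ratio would take 2×HPLC run + calorimetry series + 3×SAXS beamtime: 39 h used, total 106.
The 19 h tied up in HPLC run and calorimetry series is better spent on confocal imaging — total rises to 113 (42 h).

113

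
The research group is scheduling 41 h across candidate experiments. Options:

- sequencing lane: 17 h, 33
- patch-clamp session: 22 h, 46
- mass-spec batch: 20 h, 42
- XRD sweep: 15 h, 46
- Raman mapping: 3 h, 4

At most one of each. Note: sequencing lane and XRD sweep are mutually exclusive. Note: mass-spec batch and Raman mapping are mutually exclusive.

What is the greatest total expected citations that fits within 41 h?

Best packing: patch-clamp session + XRD sweep + Raman mapping — 40 h, 96 total.
The closest alternative, patch-clamp session + XRD sweep, reaches only 92.

96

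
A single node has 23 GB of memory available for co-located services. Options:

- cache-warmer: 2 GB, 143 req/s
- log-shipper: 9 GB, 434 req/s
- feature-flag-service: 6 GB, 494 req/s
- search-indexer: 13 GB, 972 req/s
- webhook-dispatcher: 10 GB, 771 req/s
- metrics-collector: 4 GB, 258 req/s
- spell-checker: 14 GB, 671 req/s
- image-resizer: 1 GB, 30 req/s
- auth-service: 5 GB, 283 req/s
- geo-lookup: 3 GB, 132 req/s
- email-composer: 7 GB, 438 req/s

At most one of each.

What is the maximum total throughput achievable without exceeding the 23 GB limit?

1743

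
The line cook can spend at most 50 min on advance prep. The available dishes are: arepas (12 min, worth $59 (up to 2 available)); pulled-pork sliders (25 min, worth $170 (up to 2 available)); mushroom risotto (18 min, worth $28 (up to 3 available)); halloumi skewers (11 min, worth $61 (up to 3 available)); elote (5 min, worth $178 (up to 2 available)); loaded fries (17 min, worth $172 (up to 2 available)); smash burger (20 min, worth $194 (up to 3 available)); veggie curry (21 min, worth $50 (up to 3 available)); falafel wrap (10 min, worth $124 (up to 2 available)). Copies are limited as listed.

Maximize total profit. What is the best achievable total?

798

Density check — elote 35.60, falafel wrap 12.40, loaded fries 10.12, smash burger 9.70 are the best per min.
Greedy by ratio would take 2×elote + loaded fries + 2×falafel wrap: 47 min used, total 776.
The 17 min tied up in loaded fries is better spent on smash burger — total rises to 798 (50 min).
Nothing else within 50 min beats 798.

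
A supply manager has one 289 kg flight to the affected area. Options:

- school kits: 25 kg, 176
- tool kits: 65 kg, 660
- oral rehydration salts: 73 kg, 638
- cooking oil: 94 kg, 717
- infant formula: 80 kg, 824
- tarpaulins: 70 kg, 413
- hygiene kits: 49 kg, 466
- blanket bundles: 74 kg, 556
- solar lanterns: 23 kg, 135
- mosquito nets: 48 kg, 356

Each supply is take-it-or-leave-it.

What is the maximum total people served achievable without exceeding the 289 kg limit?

Ranking by ratio (people served/kg): infant formula 10.30, tool kits 10.15, hygiene kits 9.51.
Greedy by ratio would take tool kits + oral rehydration salts + infant formula + hygiene kits: 267 kg used, total 2588.
Replace oral rehydration salts with cooking oil: the trade gains 79 net, giving 2667 at 288 kg.
Runner-up tool kits + oral rehydration salts + infant formula + solar lanterns + mosquito nets tops out at 2613.

2667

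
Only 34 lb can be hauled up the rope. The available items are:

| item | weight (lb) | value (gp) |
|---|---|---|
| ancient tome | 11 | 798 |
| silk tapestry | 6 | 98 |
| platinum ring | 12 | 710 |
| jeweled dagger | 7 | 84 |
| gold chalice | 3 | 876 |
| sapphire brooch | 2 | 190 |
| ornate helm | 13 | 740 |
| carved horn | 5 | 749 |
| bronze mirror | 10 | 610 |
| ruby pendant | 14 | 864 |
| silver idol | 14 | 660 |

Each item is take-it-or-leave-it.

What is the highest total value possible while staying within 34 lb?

3353

By value per lb: gold chalice 292.00, carved horn 149.80, sapphire brooch 95.00, ancient tome 72.55 lead.
Filling by ratio: ancient tome + gold chalice + sapphire brooch + carved horn + bronze mirror for 3223, with 3 lb left unused.
Replace bronze mirror with ornate helm: the trade gains 130 net, giving 3353 at 34 lb.
Next best is ancient tome + platinum ring + gold chalice + sapphire brooch + carved horn at 3323 (33 lb) — short by 30.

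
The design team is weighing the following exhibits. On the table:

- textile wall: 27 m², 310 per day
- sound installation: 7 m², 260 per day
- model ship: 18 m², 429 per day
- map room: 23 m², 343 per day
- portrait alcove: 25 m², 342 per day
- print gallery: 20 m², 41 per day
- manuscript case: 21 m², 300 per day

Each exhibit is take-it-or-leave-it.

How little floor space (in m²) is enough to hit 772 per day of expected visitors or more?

Look for the lowest-floor combination reaching 772.
model ship + map room: 772 expected visitors at 41 m².
Below 41 m² the best achievable stays under 772.

41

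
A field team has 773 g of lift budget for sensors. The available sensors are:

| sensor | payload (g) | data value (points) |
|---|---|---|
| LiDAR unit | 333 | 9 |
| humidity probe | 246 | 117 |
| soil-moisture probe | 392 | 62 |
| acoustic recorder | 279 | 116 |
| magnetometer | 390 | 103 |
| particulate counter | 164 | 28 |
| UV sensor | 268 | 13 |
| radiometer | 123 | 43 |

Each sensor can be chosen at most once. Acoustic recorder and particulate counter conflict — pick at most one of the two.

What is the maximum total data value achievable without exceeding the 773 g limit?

276

Humidity probe + acoustic recorder + radiometer uses 648 of the 773 g and totals 276.
Next best is humidity probe + magnetometer + radiometer at 263 (759 g) — short by 13.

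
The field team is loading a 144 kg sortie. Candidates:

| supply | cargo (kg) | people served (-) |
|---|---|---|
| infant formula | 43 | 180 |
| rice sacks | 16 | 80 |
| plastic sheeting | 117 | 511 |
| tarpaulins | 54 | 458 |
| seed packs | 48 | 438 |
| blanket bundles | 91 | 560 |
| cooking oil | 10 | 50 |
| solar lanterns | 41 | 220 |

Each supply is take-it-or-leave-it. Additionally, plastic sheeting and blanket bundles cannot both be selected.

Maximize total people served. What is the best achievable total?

By people served per kg: seed packs 9.12, tarpaulins 8.48, blanket bundles 6.15 lead.
Best packing: tarpaulins + seed packs + solar lanterns — 143 kg, 1116 total.

1116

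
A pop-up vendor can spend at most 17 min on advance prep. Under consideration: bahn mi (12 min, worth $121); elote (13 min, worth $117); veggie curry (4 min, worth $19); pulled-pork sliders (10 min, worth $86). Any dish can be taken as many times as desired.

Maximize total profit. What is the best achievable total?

Taking bahn mi + veggie curry: 16 min used, 140 in profit.
The spare 1 min is too small for any remaining dish, and no exchange beats 140.

140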